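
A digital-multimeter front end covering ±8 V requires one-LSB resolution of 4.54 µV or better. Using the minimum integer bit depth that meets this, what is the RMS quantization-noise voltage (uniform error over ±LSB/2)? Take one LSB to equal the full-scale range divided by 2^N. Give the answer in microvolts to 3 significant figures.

The full-scale span is 8 − (-8) = 16 V.
Need 2^N ≥ 16 V / 4.54 µV = 3.524e6 → N_min = 22.
One LSB is 16 V / 4194304 = 3.8147 µV.
σ_q = LSB/√12 = 3.8147 µV/3.4641 = 1.10 µV.

1.10 µV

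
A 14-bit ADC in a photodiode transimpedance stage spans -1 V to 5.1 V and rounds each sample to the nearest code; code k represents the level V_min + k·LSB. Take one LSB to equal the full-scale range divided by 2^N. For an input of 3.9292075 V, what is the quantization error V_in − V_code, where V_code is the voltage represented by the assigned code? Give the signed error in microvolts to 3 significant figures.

+136 µV

Full-scale range = 5.1 V − (-1 V) = 6.1 V. LSB = 6.1 V / 2^14 ≈ 372.3 µV.
(3.9292075 − (-1)) / LSB = 4.9292075 × 16384/6.1 = 13239.3665. Nearest integer: k = 13239.
V_code = -1 + (13239/16384) × 6.1 = 3.9290710449 V.
V_in − V_code = 3.9292075 − (3.9290710449) = +136 µV.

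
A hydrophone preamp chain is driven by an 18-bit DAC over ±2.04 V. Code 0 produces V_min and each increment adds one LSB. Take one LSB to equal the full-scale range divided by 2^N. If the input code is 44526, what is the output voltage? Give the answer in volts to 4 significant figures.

-1.347 V

Span: 2.04 V − (-2.04 V) = 4.08 V. LSB = 4.08 V / 2^18.
Output = V_min + (44526/262144) × range = -2.04 + 0.169853 × 4.08 V
      = -2.04 + 0.693001 = -1.34700 V.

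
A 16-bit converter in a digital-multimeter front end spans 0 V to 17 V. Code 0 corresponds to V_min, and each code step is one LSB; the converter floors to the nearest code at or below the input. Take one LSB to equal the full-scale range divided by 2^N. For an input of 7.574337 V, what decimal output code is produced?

29199

Span = 17 V. LSB = 17 V / 2^16 ≈ 259.4 µV.
(V_in − V_min) × 2^16/range = (7.574337 − (0)) × 65536/17 = 29199.515.
Floor → code = 29199.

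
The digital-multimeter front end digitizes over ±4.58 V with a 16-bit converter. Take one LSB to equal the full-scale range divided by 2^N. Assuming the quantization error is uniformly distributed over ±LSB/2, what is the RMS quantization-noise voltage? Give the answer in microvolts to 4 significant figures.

40.35 µV

The full-scale span is 4.58 − (-4.58) = 9.16 V.
Step size = 9.16/65536 V = 139.771 µV.
For a uniform distribution on [−LSB/2, +LSB/2], V_rms = LSB/√12 = 139.771 µV/3.4641 = 40.35 µV.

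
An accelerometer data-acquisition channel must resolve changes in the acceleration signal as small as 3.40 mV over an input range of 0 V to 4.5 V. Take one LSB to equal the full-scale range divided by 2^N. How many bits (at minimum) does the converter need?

11 bits

Span = 4.5 V.
Levels needed ≥ 4.5/3.40 mV = 1324. 2^11 = 2048 suffices, so N_min = 11.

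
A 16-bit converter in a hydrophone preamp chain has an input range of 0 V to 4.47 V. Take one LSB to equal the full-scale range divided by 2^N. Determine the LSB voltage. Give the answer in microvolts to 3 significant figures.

68.2 µV

Span = 4.47 V.
Number of codes = 2^16 = 65536.
One LSB is 4.47 V / 65536 = 68.2 µV.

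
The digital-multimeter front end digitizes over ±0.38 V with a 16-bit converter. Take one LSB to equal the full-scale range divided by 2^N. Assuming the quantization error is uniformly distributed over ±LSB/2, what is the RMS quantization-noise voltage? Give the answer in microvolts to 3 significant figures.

Full-scale range = 0.38 V − (-0.38 V) = 0.76 V.
LSB = 0.76 V ÷ 2^16 = 0.76/65536 V = 11.597 µV.
σ_q = LSB/√12 = 11.597 µV/3.4641 = 3.35 µV.

3.35 µV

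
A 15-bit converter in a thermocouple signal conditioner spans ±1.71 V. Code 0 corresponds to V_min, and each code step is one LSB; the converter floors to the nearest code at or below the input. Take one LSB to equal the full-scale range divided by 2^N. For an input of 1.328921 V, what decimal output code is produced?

Span: 1.71 V − (-1.71 V) = 3.42 V. LSB = 3.42 V / 2^15 ≈ 104.4 µV.
code = ⌊(V_in − V_min)/LSB⌋ = ⌊(V_in − V_min) × 2^15 / range⌋
     = ⌊(1.328921 − (-1.71)) × 32768 / 3.42⌋ = ⌊3.038921 × 32768/3.42⌋
     = ⌊29116.773⌋ = 29116.

29116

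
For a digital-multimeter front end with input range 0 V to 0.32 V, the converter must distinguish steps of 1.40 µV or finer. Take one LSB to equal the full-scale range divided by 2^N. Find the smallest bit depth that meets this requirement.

Full-scale range = 0.32 V.
Required number of levels: 0.32/1.40 µV = 228570; smallest N with 2^N ≥ that is 18.

18 bits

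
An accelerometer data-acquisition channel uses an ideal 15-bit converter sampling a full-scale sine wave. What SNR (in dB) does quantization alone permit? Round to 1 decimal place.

Ideal quantization SNR: 6.02 × 15 + 1.76 dB = 92.1 dB.

92.1 dB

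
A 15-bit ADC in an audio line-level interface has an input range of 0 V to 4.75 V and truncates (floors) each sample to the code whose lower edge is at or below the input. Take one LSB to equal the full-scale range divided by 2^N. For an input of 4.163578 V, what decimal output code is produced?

28722

Full-scale range = 4.75 V. LSB = 4.75 V / 2^15 ≈ 145.0 µV.
code = ⌊(V_in − V_min)/LSB⌋ = ⌊(V_in − V_min) × 2^15 / range⌋
     = ⌊(4.163578 − (0)) × 32768 / 4.75⌋ = ⌊4.163578 × 32768/4.75⌋
     = ⌊28722.552⌋ = 28722.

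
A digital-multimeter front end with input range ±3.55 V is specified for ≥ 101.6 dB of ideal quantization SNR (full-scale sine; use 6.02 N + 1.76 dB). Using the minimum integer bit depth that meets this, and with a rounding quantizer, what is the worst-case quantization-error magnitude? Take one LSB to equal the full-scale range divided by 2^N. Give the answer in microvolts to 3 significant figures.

Full-scale range = 3.55 V − (-3.55 V) = 7.1 V.
N ≥ (101.6 − 1.76)/6.02 = 16.585 → N_min = 17.
One LSB is 7.1 V / 131072 = 54.169 µV.
Half an LSB is 27.1 µV.

27.1 µV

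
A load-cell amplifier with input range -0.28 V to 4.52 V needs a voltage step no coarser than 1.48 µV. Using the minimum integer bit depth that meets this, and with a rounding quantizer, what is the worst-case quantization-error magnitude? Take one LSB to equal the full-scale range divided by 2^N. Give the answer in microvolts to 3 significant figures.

0.572 µV

The full-scale span is 4.52 − (-0.28) = 4.8 V.
Levels needed ≥ 4.8/1.48 µV = 3.243e6. 2^22 = 4194304 suffices, so N_min = 22.
One LSB is 4.8 V / 4194304 = 1.1444 µV.
|e|_max = LSB/2 = 0.572 µV.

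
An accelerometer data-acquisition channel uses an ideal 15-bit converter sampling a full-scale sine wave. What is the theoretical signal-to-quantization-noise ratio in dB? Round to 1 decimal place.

92.1 dB

For an ideal N-bit converter with full-scale sine input, SNR = 6.02 N + 1.76 dB. SNR = 6.02 × 15 + 1.76 = 90.30 + 1.76 = 92.06 dB.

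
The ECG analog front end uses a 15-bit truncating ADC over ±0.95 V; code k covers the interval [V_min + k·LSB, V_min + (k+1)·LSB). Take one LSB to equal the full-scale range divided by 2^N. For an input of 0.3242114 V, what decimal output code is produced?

21975

The full-scale span is 0.95 − (-0.95) = 1.9 V. LSB = 1.9 V / 2^15 ≈ 57.98 µV.
(V_in − V_min) × 2^15/range = (0.3242114 − (-0.95)) × 32768/1.9 = 21975.452.
Floor → code = 21975.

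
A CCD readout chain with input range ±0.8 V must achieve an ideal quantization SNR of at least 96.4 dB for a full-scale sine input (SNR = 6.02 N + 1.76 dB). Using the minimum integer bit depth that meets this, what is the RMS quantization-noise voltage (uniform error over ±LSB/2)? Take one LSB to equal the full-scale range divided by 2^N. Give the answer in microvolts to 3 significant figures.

7.05 µV

Range = 0.8 − (-0.8) = 1.6 V.
Solving 6.02 N ≥ 96.4 − 1.76: N ≥ 15.721. Round up → N = 16.
LSB = 1.6 V ÷ 2^16 = 1.6/65536 V = 24.414 µV.
V_rms = LSB/√12 = 7.05 µV.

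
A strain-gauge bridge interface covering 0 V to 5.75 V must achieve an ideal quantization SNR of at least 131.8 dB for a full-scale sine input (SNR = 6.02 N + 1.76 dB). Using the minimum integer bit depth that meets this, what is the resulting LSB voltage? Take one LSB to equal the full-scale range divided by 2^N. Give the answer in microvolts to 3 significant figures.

Full-scale range = 5.75 V.
Solving 6.02 N ≥ 131.8 − 1.76: N ≥ 21.601. Round up → N = 22.
LSB = 5.75 V / 2^22 = 1.37 µV.

1.37 µV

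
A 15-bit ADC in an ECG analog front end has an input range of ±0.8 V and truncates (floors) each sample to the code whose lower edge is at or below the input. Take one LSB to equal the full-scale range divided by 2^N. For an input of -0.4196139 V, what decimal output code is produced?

7790

Range = 0.8 − (-0.8) = 1.6 V. LSB = 1.6 V / 2^15 ≈ 48.83 µV.
code = ⌊(V_in − V_min)/LSB⌋ = ⌊(V_in − V_min) × 2^15 / range⌋
     = ⌊(-0.4196139 − (-0.8)) × 32768 / 1.6⌋ = ⌊0.3803861 × 32768/1.6⌋
     = ⌊7790.307⌋ = 7790.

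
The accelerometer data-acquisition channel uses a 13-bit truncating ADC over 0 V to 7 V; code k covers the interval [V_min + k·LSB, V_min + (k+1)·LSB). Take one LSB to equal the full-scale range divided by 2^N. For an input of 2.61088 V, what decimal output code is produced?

3055

V_FS = 7 V. LSB = 7 V / 2^13 ≈ 0.8545 mV.
code = ⌊(V_in − V_min)/LSB⌋ = ⌊(V_in − V_min) × 2^13 / range⌋
     = ⌊(2.61088 − (0)) × 8192 / 7⌋ = ⌊2.61088 × 8192/7⌋
     = ⌊3055.476⌋ = 3055.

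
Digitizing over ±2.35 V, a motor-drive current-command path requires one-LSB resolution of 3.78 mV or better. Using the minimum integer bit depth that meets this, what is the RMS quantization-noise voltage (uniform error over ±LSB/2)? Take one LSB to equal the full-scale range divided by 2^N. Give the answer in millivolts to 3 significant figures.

0.662 mV

The full-scale span is 2.35 − (-2.35) = 4.7 V.
Levels needed ≥ 4.7/3.78 mV = 1243. 2^11 = 2048 suffices, so N_min = 11.
One LSB is 4.7 V / 2048 = 2.2949 mV.
RMS noise = LSB/√12 = 0.662 mV.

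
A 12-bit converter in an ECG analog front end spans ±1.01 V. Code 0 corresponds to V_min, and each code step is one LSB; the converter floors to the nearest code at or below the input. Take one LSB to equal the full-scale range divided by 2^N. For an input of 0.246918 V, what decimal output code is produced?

Span: 1.01 V − (-1.01 V) = 2.02 V. LSB = 2.02 V / 2^12 ≈ 493.2 µV.
V_in − V_min = 0.246918 − (-1.01) = 1.256918 V.
Divide by LSB: 1.256918 × 4096/2.02 = 2548.6813.
Truncating gives code 2548.

2548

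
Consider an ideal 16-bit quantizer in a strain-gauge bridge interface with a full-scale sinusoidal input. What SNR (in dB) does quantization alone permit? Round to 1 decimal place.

98.1 dB

For an ideal N-bit converter with full-scale sine input, SNR = 6.02 N + 1.76 dB. SNR = 6.02 × 16 + 1.76 = 96.32 + 1.76 = 98.08 dB.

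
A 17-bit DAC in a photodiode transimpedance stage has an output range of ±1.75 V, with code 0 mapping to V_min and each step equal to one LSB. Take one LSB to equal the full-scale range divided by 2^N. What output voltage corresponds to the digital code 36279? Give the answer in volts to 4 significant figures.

-0.7812 V

Full-scale range = 1.75 V − (-1.75 V) = 3.5 V. LSB = 3.5 V / 2^17.
Output = V_min + (36279/131072) × range = -1.75 + 0.276787 × 3.5 V
      = -1.75 V + 0.968754 V = -0.781246 V.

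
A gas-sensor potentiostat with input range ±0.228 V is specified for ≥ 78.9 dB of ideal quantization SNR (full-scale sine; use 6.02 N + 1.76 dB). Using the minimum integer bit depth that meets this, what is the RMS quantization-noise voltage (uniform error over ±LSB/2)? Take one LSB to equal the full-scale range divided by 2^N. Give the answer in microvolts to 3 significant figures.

16.1 µV

Range = 0.228 − (-0.228) = 0.456 V.
6.02 N + 1.76 ≥ 78.9 gives N ≥ 12.814, so the minimum integer is 13.
Step size = 0.456/8192 V = 55.664 µV.
σ_q = LSB/√12 = 55.664 µV/3.4641 = 16.1 µV.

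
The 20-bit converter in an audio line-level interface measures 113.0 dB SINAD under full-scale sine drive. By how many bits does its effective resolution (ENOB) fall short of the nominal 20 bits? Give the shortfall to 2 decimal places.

Effective bits = (113.0 − 1.76)/6.02 = 18.4784.
Lost resolution: 20 − 18.4784 = 1.5216 bits.

1.52 bits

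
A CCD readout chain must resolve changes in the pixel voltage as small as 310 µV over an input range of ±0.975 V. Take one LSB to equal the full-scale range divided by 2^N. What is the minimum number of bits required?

13 bits

Span: 0.975 V − (-0.975 V) = 1.95 V.
Levels needed ≥ 1.95/310 µV = 6290. 2^13 = 8192 suffices, so N_min = 13.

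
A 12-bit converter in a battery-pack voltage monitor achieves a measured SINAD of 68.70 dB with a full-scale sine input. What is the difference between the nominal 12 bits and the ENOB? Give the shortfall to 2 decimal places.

N_eff = (68.70 − 1.76)/6.02 = 11.1196 bits.
Shortfall = 12 − 11.1196 = 0.8804 bits.

0.88 bits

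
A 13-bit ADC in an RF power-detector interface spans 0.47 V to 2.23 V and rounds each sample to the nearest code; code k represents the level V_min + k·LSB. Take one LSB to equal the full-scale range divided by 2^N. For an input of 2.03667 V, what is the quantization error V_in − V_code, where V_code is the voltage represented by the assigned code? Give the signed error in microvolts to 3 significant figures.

+29.4 µV

The full-scale span is 2.23 − (0.47) = 1.76 V. LSB = 1.76 V / 2^13 ≈ 214.8 µV.
(V_in − V_min)/LSB = (2.03667 − (0.47)) × 8192/1.76 = 7292.1367 → nearest code k = 7292.
V_code = V_min + k × range/2^13 = 0.47 + 7292 × 1.76/8192 = 2.036640625 V.
V_in − V_code = 2.03667 − (2.036640625) = +29.4 µV.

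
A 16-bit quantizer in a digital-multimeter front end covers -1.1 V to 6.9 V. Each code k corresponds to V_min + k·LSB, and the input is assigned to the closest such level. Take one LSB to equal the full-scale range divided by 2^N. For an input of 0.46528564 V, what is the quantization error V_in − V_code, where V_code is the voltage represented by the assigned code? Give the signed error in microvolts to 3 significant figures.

−22.0 µV

The full-scale span is 6.9 − (-1.1) = 8 V. LSB = 8 V / 2^16 ≈ 122.1 µV.
(0.46528564 − (-1.1)) / LSB = 1.56528564 × 65536/8 = 12822.8200. Nearest integer: k = 12823.
Reconstructed level: -1.1 + 12823 × 8/65536 V = 0.46530761719 V.
V_in − V_code = 0.46528564 − (0.46530761719) = −22.0 µV.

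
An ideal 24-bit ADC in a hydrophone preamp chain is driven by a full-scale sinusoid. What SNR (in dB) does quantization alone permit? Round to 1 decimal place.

Ideal quantization SNR: 6.02 × 24 + 1.76 dB = 146.2 dB.

146.2 dB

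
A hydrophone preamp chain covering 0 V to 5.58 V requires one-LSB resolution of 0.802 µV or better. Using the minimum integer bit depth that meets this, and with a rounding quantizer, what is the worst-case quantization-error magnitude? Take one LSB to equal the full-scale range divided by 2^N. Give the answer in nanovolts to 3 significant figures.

Span = 5.58 V.
Required number of levels: 5.58/0.802 µV = 6.9576e6; smallest N with 2^N ≥ that is 23.
LSB = 5.58 V / 2^23 = 0.66519 µV.
Half an LSB is 333 nV.

333 nV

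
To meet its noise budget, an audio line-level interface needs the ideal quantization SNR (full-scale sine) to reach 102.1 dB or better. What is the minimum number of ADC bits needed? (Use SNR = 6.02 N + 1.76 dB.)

17 bits

Required N = ⌈(102.1 − 1.76)/6.02⌉ = ⌈16.668⌉ = 17.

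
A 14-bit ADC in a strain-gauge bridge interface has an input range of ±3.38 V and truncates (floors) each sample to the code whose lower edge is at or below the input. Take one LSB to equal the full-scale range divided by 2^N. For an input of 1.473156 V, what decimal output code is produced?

Range = 3.38 − (-3.38) = 6.76 V. LSB = 6.76 V / 2^14 ≈ 412.6 µV.
V_in − V_min = 1.473156 − (-3.38) = 4.853156 V.
Divide by LSB: 4.853156 × 16384/6.76 = 11762.4420.
Truncating gives code 11762.

11762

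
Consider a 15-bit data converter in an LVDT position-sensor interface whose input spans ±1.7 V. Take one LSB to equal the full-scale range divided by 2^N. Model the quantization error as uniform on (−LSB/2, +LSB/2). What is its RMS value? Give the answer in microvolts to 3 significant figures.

Span: 1.7 V − (-1.7 V) = 3.4 V.
One LSB is 3.4 V / 32768 = 103.76 µV.
σ_q = LSB/√12 = 103.76 µV/3.4641 = 30.0 µV.

30.0 µV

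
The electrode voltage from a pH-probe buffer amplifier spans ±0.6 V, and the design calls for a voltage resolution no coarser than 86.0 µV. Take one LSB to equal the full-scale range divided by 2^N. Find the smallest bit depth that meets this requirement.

Full-scale range = 0.6 V − (-0.6 V) = 1.2 V.
Levels needed ≥ 1.2/86.0 µV = 13950. 2^14 = 16384 suffices, so N_min = 14.

14 bits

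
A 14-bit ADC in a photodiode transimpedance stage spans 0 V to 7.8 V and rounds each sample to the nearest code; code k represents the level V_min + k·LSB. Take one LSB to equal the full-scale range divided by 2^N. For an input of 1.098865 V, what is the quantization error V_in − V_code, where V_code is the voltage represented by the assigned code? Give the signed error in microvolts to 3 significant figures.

+85.7 µV

Span = 7.8 V. LSB = 7.8 V / 2^14 ≈ 476.1 µV.
(V_in − V_min)/LSB = (1.098865 − (0)) × 16384/7.8 = 2308.1800 → nearest code k = 2308.
V_code = 0 + (2308/16384) × 7.8 = 1.0987792969 V.
V_in − V_code = 1.098865 − (1.0987792969) = +85.7 µV.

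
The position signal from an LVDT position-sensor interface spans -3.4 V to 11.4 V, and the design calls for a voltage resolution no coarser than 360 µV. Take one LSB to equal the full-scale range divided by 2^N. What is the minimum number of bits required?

The full-scale span is 11.4 − (-3.4) = 14.8 V.
14.8 V / 360 µV = 41110. Since 2^15 = 32768 and 2^16 = 65536, N = 16.

16 bits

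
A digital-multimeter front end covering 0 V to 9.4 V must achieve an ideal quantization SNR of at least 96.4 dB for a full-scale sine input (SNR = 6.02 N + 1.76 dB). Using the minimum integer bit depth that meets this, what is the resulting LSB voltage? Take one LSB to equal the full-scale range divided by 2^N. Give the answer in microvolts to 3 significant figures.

143 µV

Range is 9.4 V.
N ≥ (96.4 − 1.76)/6.02 = 15.721 → N_min = 16.
One LSB is 9.4 V / 65536 = 143 µV.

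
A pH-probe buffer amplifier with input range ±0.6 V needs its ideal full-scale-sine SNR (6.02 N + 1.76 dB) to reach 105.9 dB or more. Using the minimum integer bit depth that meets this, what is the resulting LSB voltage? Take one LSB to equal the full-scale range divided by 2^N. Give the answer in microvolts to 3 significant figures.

4.58 µV

The full-scale span is 0.6 − (-0.6) = 1.2 V.
Solving 6.02 N ≥ 105.9 − 1.76: N ≥ 17.299. Round up → N = 18.
LSB = 1.2 V / 2^18 = 4.58 µV.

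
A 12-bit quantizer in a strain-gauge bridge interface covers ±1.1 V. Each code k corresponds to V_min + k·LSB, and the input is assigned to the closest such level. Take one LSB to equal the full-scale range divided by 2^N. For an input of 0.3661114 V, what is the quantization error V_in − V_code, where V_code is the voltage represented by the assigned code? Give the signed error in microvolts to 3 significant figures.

−197 µV

Range = 1.1 − (-1.1) = 2.2 V. LSB = 2.2 V / 2^12 ≈ 0.5371 mV.
(V_in − V_min)/LSB = (0.3661114 − (-1.1)) × 4096/2.2 = 2729.6329 → nearest code k = 2730.
Reconstructed level: -1.1 + 2730 × 2.2/4096 V = 0.3663085938 V.
V_in − V_code = 0.3661114 − (0.3663085938) = −197 µV.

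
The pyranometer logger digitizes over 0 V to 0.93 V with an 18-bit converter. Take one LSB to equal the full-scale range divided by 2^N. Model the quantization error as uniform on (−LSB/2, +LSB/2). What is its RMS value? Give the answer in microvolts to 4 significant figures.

Range is 0.93 V.
LSB = 0.93 V ÷ 2^18 = 0.93/262144 V = 3.54767 µV.
σ_q = LSB/√12 = 3.54767 µV/3.4641 = 1.024 µV.

1.024 µV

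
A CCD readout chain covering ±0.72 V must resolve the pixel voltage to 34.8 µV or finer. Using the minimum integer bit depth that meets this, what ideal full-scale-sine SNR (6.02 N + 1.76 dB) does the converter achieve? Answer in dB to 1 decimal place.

The full-scale span is 0.72 − (-0.72) = 1.44 V.
Need 2^N ≥ 1.44 V / 34.8 µV = 41380 → N_min = 16.
6.02(16) + 1.76 = 98.08 dB.

98.1 dB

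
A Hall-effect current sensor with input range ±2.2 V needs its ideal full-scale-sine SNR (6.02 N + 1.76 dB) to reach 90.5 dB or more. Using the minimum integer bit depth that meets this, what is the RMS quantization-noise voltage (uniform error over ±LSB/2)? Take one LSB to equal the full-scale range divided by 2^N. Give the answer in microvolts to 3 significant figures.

38.8 µV

Span: 2.2 V − (-2.2 V) = 4.4 V.
N ≥ (90.5 − 1.76)/6.02 = 14.741 → N_min = 15.
LSB = 4.4 V ÷ 2^15 = 4.4/32768 V = 134.28 µV.
RMS noise = LSB/√12 = 38.8 µV.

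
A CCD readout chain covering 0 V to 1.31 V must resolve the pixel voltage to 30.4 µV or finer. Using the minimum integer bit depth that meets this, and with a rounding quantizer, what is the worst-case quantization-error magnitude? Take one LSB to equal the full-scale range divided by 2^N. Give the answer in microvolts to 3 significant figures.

9.99 µV

V_FS = 1.31 V.
1.31 V / 30.4 µV = 43090. Since 2^15 = 32768 and 2^16 = 65536, N = 16.
LSB = 1.31 V ÷ 2^16 = 1.31/65536 V = 19.989 µV.
Half an LSB is 9.99 µV.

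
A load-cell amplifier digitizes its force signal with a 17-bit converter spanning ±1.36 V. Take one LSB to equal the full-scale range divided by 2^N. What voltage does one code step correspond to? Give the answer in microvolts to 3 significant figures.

20.8 µV

The full-scale span is 1.36 − (-1.36) = 2.72 V.
There are 2^17 = 131072 steps.
LSB = 2.72 V / 2^17 = 20.8 µV.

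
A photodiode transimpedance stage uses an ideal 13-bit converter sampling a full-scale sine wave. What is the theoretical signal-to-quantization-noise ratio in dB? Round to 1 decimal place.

For an ideal N-bit converter with full-scale sine input, SNR = 6.02 N + 1.76 dB. SNR = 6.02 × 13 + 1.76 = 78.26 + 1.76 = 80.02 dB.

80.0 dB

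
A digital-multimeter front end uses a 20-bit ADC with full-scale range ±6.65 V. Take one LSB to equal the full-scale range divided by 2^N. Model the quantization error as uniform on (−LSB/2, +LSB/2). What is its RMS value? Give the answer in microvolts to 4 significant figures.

Full-scale range = 6.65 V − (-6.65 V) = 13.3 V.
LSB = 13.3 V ÷ 2^20 = 13.3/1048576 V = 12.6839 µV.
V_rms = LSB/√12 = 12.6839 µV / √12 = 3.662 µV.

3.662 µV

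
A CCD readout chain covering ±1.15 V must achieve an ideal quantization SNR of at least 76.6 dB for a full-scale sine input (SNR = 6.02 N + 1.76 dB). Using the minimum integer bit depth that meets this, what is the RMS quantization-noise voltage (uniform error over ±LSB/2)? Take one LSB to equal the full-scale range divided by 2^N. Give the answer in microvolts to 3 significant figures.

Full-scale range = 1.15 V − (-1.15 V) = 2.3 V.
6.02 N + 1.76 ≥ 76.6 gives N ≥ 12.432, so the minimum integer is 13.
Step size = 2.3/8192 V = 280.76 µV.
RMS noise = LSB/√12 = 81.0 µV.

81.0 µV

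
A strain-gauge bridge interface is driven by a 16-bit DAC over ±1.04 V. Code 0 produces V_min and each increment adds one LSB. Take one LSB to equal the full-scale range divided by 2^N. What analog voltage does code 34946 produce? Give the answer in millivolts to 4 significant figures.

69.13 mV

Full-scale range = 1.04 V − (-1.04 V) = 2.08 V. LSB = 2.08 V / 2^16.
V_out = V_min + code × LSB = -1.04 V + 34946 × 2.08 V / 65536
      = -1.04 V + 1.10913 V = 0.0691260 V.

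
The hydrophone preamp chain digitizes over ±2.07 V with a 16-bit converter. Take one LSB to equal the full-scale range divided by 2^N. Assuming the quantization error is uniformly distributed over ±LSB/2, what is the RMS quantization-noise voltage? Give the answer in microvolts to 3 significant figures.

18.2 µV

Full-scale range = 2.07 V − (-2.07 V) = 4.14 V.
Step size = 4.14/65536 V = 63.171 µV.
V_rms = LSB/√12 = 63.171 µV / √12 = 18.2 µV.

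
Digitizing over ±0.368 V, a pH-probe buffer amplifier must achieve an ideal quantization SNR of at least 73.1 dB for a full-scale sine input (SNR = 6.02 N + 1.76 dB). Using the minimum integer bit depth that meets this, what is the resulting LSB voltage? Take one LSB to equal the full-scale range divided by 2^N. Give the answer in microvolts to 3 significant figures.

Span: 0.368 V − (-0.368 V) = 0.736 V.
6.02 N + 1.76 ≥ 73.1 gives N ≥ 11.850, so the minimum integer is 12.
LSB = 0.736 V ÷ 2^12 = 0.736/4096 V = 180 µV.

180 µV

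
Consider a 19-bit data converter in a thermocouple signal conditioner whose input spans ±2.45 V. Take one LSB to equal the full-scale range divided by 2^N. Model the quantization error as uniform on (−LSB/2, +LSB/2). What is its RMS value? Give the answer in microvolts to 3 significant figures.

Full-scale range = 2.45 V − (-2.45 V) = 4.9 V.
LSB = 4.9 V / 2^19 = 9.3460 µV.
σ_q = LSB/√12 = 9.3460 µV/3.4641 = 2.70 µV.

2.70 µV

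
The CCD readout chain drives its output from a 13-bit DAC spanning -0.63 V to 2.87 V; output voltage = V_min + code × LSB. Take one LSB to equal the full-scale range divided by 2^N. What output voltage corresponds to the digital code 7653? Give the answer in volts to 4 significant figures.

Range = 2.87 − (-0.63) = 3.5 V. LSB = 3.5 V / 2^13.
V_out = -0.63 + 7653 × (3.5/8192) V
      = -0.63 + 3.26971 = 2.63971 V.

2.640 V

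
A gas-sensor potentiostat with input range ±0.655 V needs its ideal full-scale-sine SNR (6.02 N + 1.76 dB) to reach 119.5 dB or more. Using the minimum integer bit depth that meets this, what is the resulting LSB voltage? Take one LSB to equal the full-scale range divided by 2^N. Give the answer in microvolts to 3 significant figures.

Span: 0.655 V − (-0.655 V) = 1.31 V.
Required N = ⌈(119.5 − 1.76)/6.02⌉ = ⌈19.558⌉ = 20.
One LSB is 1.31 V / 1048576 = 1.25 µV.

1.25 µV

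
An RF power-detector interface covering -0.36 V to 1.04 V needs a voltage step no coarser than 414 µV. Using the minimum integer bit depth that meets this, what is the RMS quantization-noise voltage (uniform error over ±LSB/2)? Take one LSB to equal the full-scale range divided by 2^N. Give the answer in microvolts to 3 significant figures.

Full-scale range = 1.04 V − (-0.36 V) = 1.4 V.
Need 2^N ≥ 1.4 V / 414 µV = 3382 → N_min = 12.
Step size = 1.4/4096 V = 341.80 µV.
σ_q = LSB/√12 = 341.80 µV/3.4641 = 98.7 µV.

98.7 µV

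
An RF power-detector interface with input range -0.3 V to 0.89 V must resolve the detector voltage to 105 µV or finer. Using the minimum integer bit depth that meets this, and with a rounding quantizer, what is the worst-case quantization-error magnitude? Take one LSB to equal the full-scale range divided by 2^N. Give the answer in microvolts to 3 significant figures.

36.3 µV

The full-scale span is 0.89 − (-0.3) = 1.19 V.
Required number of levels: 1.19/105 µV = 11333; smallest N with 2^N ≥ that is 14.
One LSB is 1.19 V / 16384 = 72.632 µV.
Max error for round-to-nearest is LSB/2 = 36.3 µV.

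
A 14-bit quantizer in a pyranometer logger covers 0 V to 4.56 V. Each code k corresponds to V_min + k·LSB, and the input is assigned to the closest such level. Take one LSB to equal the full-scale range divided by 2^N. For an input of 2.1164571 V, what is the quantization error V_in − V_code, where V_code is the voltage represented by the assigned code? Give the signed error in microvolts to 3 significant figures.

+109 µV

Full-scale range = 4.56 V. LSB = 4.56 V / 2^14 ≈ 278.3 µV.
(2.1164571 − (0)) / LSB = 2.1164571 × 16384/4.56 = 7604.3932. Nearest integer: k = 7604.
V_code = 0 + (7604/16384) × 4.56 = 2.1163476563 V.
e = 2.1164571 − (2.1163476563) = +109 µV.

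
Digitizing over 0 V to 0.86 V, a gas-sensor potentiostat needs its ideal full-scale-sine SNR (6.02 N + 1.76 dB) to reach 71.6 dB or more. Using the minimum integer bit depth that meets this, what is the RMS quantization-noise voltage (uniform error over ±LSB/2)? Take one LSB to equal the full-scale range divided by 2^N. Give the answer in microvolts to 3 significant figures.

V_FS = 0.86 V.
Solving 6.02 N ≥ 71.6 − 1.76: N ≥ 11.601. Round up → N = 12.
LSB = 0.86 V / 2^12 = 209.96 µV.
σ_q = LSB/√12 = 209.96 µV/3.4641 = 60.6 µV.

60.6 µV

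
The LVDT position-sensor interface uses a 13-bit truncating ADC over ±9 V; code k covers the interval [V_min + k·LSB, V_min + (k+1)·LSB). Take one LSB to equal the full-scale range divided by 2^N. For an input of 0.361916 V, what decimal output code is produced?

Full-scale range = 9 V − (-9 V) = 18 V. LSB = 18 V / 2^13 ≈ 2.197 mV.
(V_in − V_min) × 2^13/range = (0.361916 − (-9)) × 8192/18 = 4260.712.
Floor → code = 4260.

4260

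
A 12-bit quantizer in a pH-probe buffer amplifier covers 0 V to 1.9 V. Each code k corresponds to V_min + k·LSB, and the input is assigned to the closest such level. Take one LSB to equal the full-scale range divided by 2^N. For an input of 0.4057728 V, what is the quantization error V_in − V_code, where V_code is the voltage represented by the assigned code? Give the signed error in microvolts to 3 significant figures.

Span = 1.9 V. LSB = 1.9 V / 2^12 ≈ 463.9 µV.
(V_in − V_min)/LSB = (0.4057728 − (0)) × 4096/1.9 = 874.7607 → nearest code k = 875.
Reconstructed level: 0 + 875 × 1.9/4096 V = 0.4058837891 V.
e = 0.4057728 − (0.4058837891) = −111 µV.

−111 µV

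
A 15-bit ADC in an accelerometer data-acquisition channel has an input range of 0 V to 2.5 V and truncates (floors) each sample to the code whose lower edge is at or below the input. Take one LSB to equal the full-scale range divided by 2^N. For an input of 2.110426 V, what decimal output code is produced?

Range is 2.5 V. LSB = 2.5 V / 2^15 ≈ 76.29 µV.
V_in − V_min = 2.110426 − (0) = 2.110426 V.
Divide by LSB: 2.110426 × 32768/2.5 = 27661.7757.
Truncating gives code 27661.

27661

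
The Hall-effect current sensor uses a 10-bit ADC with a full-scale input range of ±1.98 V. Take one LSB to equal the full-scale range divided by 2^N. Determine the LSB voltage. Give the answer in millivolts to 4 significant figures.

Span: 1.98 V − (-1.98 V) = 3.96 V.
There are 2^10 = 1024 steps.
One LSB is 3.96 V / 1024 = 3.867 mV.

3.867 mV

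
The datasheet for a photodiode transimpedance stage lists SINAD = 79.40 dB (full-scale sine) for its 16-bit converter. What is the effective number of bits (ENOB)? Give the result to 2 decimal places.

12.90 bits

ENOB = (SINAD − 1.76) / 6.02 = (79.40 − 1.76) / 6.02 = 77.64 / 6.02 = 12.8970.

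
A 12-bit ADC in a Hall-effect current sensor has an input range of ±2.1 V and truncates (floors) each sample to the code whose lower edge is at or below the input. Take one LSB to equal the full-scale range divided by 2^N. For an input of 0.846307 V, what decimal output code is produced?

The full-scale span is 2.1 − (-2.1) = 4.2 V. LSB = 4.2 V / 2^12 ≈ 1.025 mV.
V_in − V_min = 0.846307 − (-2.1) = 2.946307 V.
Divide by LSB: 2.946307 × 4096/4.2 = 2873.3508.
Truncating gives code 2873.

2873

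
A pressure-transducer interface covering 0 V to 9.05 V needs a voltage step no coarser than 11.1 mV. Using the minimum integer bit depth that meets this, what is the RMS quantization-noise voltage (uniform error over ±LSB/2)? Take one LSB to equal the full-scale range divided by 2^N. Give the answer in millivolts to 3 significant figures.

Span = 9.05 V.
Levels needed ≥ 9.05/11.1 mV = 815.3. 2^10 = 1024 suffices, so N_min = 10.
LSB = 9.05 V / 2^10 = 8.8379 mV.
RMS noise = LSB/√12 = 2.55 mV.

2.55 mV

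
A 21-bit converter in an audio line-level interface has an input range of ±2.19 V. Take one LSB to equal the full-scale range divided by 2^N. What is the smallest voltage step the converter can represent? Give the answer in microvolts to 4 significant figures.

Span: 2.19 V − (-2.19 V) = 4.38 V.
Number of codes = 2^21 = 2097152.
LSB = 4.38 V / 2^21 = 2.089 µV.

2.089 µV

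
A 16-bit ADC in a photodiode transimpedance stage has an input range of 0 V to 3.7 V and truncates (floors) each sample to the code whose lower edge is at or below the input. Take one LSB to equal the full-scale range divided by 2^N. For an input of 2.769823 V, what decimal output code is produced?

Full-scale range = 3.7 V. LSB = 3.7 V / 2^16 ≈ 56.46 µV.
(V_in − V_min) × 2^16/range = (2.769823 − (0)) × 65536/3.7 = 49060.303.
Floor → code = 49060.

49060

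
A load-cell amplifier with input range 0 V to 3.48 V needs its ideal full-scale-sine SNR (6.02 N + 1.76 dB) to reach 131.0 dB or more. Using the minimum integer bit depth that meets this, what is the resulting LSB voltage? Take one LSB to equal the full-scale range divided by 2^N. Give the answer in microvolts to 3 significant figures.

0.830 µV

Range is 3.48 V.
Required N = ⌈(131.0 − 1.76)/6.02⌉ = ⌈21.468⌉ = 22.
One LSB is 3.48 V / 4194304 = 0.830 µV.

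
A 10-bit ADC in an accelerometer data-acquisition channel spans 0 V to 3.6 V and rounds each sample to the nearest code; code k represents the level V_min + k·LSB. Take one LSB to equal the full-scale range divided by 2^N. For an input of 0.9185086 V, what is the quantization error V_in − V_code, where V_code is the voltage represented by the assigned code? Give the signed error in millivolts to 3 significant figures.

+0.930 mV

Full-scale range = 3.6 V. LSB = 3.6 V / 2^10 ≈ 3.516 mV.
Position in LSBs: (0.9185086 − (0)) × 1024/3.6 = 261.2647; rounding gives k = 261.
Reconstructed level: 0 + 261 × 3.6/1024 V = 0.9175781250 V.
V_in − V_code = 0.9185086 − (0.9175781250) = +0.930 mV.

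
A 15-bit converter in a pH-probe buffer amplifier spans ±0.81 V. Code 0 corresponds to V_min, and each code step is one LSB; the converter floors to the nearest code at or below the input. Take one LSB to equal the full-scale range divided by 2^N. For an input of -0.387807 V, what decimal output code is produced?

Span: 0.81 V − (-0.81 V) = 1.62 V. LSB = 1.62 V / 2^15 ≈ 49.44 µV.
V_in − V_min = -0.387807 − (-0.81) = 0.422193 V.
Divide by LSB: 0.422193 × 32768/1.62 = 8539.7656.
Truncating gives code 8539.

8539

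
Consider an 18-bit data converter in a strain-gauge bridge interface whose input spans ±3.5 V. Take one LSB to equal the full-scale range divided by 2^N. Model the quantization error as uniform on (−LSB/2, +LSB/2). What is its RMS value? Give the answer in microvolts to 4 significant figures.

7.708 µV

Range = 3.5 − (-3.5) = 7 V.
LSB = 7 V ÷ 2^18 = 7/262144 V = 26.7029 µV.
RMS of a uniform error over width LSB is LSB/√12 = 7.708 µV.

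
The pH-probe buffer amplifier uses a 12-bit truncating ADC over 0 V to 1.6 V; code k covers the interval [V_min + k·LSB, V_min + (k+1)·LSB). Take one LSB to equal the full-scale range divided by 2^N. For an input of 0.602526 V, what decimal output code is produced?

1542

Range is 1.6 V. LSB = 1.6 V / 2^12 ≈ 390.6 µV.
code = ⌊(V_in − V_min)/LSB⌋ = ⌊(V_in − V_min) × 2^12 / range⌋
     = ⌊(0.602526 − (0)) × 4096 / 1.6⌋ = ⌊0.602526 × 4096/1.6⌋
     = ⌊1542.467⌋ = 1542.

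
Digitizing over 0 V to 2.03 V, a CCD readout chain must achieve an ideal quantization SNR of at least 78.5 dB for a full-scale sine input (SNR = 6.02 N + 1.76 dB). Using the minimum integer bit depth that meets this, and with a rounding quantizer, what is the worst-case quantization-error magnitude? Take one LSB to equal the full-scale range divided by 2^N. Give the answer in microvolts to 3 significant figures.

Span = 2.03 V.
Required N = ⌈(78.5 − 1.76)/6.02⌉ = ⌈12.748⌉ = 13.
Step size = 2.03/8192 V = 247.80 µV.
Half an LSB is 124 µV.

124 µV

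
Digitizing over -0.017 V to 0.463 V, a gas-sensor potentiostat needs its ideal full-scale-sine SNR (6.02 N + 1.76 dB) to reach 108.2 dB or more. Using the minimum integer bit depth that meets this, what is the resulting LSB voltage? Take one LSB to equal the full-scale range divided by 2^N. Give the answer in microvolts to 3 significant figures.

The full-scale span is 0.463 − (-0.017) = 0.48 V.
N ≥ (108.2 − 1.76)/6.02 = 17.681 → N_min = 18.
One LSB is 0.48 V / 262144 = 1.83 µV.

1.83 µV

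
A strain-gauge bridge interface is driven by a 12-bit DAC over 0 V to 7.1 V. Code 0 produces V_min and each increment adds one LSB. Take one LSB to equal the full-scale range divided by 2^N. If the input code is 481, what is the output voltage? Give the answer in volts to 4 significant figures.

Full-scale range = 7.1 V. LSB = 7.1 V / 2^12.
V_out = V_min + code × LSB = 0 V + 481 × 7.1 V / 4096
      = 0 + 0.833765 = 0.833765 V.

0.8338 V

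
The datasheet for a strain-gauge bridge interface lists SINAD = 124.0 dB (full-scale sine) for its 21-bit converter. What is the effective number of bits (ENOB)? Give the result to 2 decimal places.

ENOB = (124.0 − 1.76)/6.02 = 20.3056 bits.

20.31 bits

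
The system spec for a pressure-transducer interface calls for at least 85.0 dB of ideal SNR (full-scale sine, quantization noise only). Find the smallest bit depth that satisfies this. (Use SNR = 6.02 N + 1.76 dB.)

14 bits

Solving 6.02 N ≥ 85.0 − 1.76: N ≥ 13.827. Round up → N = 14.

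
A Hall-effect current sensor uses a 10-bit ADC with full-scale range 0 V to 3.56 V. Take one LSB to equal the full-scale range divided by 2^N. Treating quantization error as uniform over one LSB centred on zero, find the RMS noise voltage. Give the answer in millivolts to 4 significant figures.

Span = 3.56 V.
LSB = 3.56 V ÷ 2^10 = 3.56/1024 V = 3.47656 mV.
σ_q = LSB/√12 = 3.47656 mV/3.4641 = 1.004 mV.

1.004 mV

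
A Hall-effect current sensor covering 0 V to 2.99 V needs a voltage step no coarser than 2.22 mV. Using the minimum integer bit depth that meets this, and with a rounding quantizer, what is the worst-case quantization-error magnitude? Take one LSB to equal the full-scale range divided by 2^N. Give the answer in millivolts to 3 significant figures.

0.730 mV

Full-scale range = 2.99 V.
Levels needed ≥ 2.99/2.22 mV = 1347. 2^11 = 2048 suffices, so N_min = 11.
One LSB is 2.99 V / 2048 = 1.4600 mV.
Half an LSB is 0.730 mV.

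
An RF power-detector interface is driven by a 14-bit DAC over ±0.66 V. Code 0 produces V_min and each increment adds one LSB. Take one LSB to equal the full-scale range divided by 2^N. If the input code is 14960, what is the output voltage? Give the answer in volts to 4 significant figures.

0.5453 V

The full-scale span is 0.66 − (-0.66) = 1.32 V. LSB = 1.32 V / 2^14.
Output = V_min + (14960/16384) × range = -0.66 + 0.913086 × 1.32 V
      = -0.66 + 1.20527 = 0.545273 V.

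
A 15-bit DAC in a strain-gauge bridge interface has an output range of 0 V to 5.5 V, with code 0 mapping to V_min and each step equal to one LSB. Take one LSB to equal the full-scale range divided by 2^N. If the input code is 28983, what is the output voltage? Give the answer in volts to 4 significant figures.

V_FS = 5.5 V. LSB = 5.5 V / 2^15.
V_out = 0 + 28983 × (5.5/32768) V
      = 0 V + 4.86470 V = 4.86470 V.

4.865 V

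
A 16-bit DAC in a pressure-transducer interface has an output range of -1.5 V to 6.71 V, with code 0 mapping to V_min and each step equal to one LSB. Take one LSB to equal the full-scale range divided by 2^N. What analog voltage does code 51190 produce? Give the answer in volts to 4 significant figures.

4.913 V

Range = 6.71 − (-1.5) = 8.21 V. LSB = 8.21 V / 2^16.
Output = V_min + (51190/65536) × range = -1.5 + 0.781097 × 8.21 V
      = -1.5 + 6.41281 = 4.91281 V.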